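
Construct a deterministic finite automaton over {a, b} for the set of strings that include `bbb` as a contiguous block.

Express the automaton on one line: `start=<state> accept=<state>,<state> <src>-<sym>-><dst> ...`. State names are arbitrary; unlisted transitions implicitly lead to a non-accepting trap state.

start=S0 accept=S3 S0-a->S0 S0-b->S1 S1-a->S0 S1-b->S2 S2-a->S0 S2-b->S3 S3-a->S3 S3-b->S3

Track how much of `bbb` has been matched so far: state S0 is no progress, S3 is the absorbing accept state reached once `bbb` has occurred. Intermediate states record partial matches; on a mismatch, fall back to the longest reusable overlap.
        a   b  
>  S0   S0  S1 
   S1   S0  S2 
   S2   S0  S3 
 * S3   S3  S3 
(> = start, * = accepting)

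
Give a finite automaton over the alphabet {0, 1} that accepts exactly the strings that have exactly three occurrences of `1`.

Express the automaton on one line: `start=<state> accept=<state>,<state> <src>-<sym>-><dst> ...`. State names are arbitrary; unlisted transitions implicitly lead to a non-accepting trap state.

start=q0 accept=q3 q0-0->q0 q0-1->q1 q1-0->q1 q1-1->q2 q2-0->q2 q2-1->q3 q3-0->q3 q3-1->q4 q4-0->q4 q4-1->q4

Only the number of `1`s matters, and only up to 4. Make a chain q0 → q1 → q2 → q3 → q4 advanced by each `1` (with q4 absorbing); every other symbol self-loops. The accepting set is {q3}.
With 5 states:
        0   1  
>  q0   q0  q1 
   q1   q1  q2 
   q2   q2  q3 
 * q3   q3  q4 
   q4   q4  q4 
(> = start, * = accepting)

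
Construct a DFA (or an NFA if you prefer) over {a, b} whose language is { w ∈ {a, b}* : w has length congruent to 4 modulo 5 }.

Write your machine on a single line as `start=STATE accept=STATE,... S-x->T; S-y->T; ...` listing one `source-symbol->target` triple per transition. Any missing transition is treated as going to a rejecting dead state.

start=S0; accept=S4; S0-a->S1; S0-b->S1; S1-a->S2; S1-b->S2; S2-a->S3; S2-b->S3; S3-a->S4; S3-b->S4; S4-a->S0; S4-b->S0

Count input length modulo 5: every symbol advances one step around the cycle S0 → S1 → S2 → S3 → S4 → S0. Accept at S4.
5 states suffice.
        a   b  
>  S0   S1  S1 
   S1   S2  S2 
   S2   S3  S3 
   S3   S4  S4 
 * S4   S0  S0 
(> = start, * = accepting)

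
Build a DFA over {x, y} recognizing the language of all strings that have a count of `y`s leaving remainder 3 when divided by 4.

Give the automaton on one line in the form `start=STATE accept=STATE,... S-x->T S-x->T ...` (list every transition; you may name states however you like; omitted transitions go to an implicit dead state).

start=q0 accept=q3 q0-x->q0 q0-y->q1 q1-x->q1 q1-y->q2 q2-x->q2 q2-y->q3 q3-x->q3 q3-y->q0

Keep the running count of `y`s modulo 4: each `y` advances along the cycle q0 → q1 → q2 → q3 → q0 while other symbols loop. Accept at q3.
        x   y  
>  q0   q0  q1 
   q1   q1  q2 
   q2   q2  q3 
 * q3   q3  q0 
(> = start, * = accepting)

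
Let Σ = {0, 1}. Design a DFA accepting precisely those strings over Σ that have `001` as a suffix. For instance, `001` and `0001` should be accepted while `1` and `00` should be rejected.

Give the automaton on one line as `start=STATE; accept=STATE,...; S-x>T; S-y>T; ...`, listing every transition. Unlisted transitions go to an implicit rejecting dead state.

start=S0; accept=S3; S0-0>S1; S0-1>S0; S1-0>S2; S1-1>S0; S2-0>S2; S2-1>S3; S3-0>S1; S3-1>S0

Remember how much of `001` the current input suffix matches. State S0 means no match yet; S1 means the last symbol is `0`; S2 means the last 2 symbols are `00`; S3 means the last 3 symbols are `001`. Only S3 accepts. On a mismatch, fall back to the longest proper suffix that is still a prefix of `001`.
        0   1  
>  S0   S1  S0 
   S1   S2  S0 
   S2   S2  S3 
 * S3   S1  S0 
(> = start, * = accepting)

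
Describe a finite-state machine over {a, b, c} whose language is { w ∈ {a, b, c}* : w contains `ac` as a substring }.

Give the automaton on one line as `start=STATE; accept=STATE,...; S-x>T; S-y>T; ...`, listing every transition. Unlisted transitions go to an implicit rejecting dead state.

start=q0; accept=q2; q0-a>q1; q0-b>q0; q0-c>q0; q1-a>q1; q1-b>q0; q1-c>q2; q2-a>q2; q2-b>q2; q2-c>q2

Track how much of `ac` has been matched so far: state q0 is no progress, q2 is the absorbing accept state reached once `ac` has occurred. Intermediate states record partial matches; on a mismatch, fall back to the longest reusable overlap.
With 3 states:
        a   b   c  
>  q0   q1  q0  q0 
   q1   q1  q0  q2 
 * q2   q2  q2  q2 
(> = start, * = accepting)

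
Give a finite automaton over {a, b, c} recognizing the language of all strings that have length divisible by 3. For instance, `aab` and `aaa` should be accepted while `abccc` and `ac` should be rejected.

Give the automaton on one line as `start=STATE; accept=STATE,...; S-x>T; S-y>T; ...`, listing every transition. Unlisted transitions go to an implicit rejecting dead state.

Count input length modulo 3: every symbol advances one step around the cycle q0 → q1 → q2 → q0. Accept at q0.
3 states suffice.
        a   b   c  
>* q0   q1  q1  q1 
   q1   q2  q2  q2 
   q2   q0  q0  q0 
(> = start, * = accepting)

start=q0; accept=q0; q0-a>q1; q0-b>q1; q0-c>q1; q1-a>q2; q1-b>q2; q1-c>q2; q2-a>q0; q2-b>q0; q2-c>q0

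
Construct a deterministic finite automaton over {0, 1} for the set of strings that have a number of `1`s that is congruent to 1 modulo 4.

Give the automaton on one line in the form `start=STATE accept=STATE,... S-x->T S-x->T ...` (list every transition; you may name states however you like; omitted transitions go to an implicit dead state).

Keep the running count of `1`s modulo 4: each `1` advances along the cycle q0 → q1 → q2 → q3 → q0 while other symbols loop. Accept at q1.
With 4 states:
        0   1  
>  q0   q0  q1 
 * q1   q1  q2 
   q2   q2  q3 
   q3   q3  q0 
(> = start, * = accepting)

start=q0 accept=q1 q0-0->q0 q0-1->q1 q1-0->q1 q1-1->q2 q2-0->q2 q2-1->q3 q3-0->q3 q3-1->q0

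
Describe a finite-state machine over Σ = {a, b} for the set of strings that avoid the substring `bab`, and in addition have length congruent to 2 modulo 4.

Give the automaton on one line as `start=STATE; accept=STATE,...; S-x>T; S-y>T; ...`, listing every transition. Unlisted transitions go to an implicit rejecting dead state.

Run two small machines in parallel and take their product. One (4 states) tracks partial matches of the forbidden pattern `bab`; the other (4 states) tracks the input length modulo 4. Each combined state is a pair, one component from each; accept when both components accept. Equivalent product states are then merged.
13 states suffice.
          a    b  
>  q0     q1   q2 
   q1     q3   q4 
   q2     q5   q4 
 * q3     q6   q7 
 * q4     q8   q7 
 * q5     q6   q9 
   q6     q0  q10 
   q7    q11  q10 
   q8     q0   q9 
   q9     q9   q9 
   q10   q12   q2 
   q11    q1   q9 
   q12    q3   q9 
(> = start, * = accepting)

start=q0; accept=q3,q4,q5; q0-a>q1; q0-b>q2; q1-a>q3; q1-b>q4; q2-a>q5; q2-b>q4; q3-a>q6; q3-b>q7; q4-a>q8; q4-b>q7; q5-a>q6; q5-b>q9; q6-a>q0; q6-b>q10; q7-a>q11; q7-b>q10; q8-a>q0; q8-b>q9; q9-a>q9; q9-b>q9; q10-a>q12; q10-b>q2; q11-a>q1; q11-b>q9; q12-a>q3; q12-b>q9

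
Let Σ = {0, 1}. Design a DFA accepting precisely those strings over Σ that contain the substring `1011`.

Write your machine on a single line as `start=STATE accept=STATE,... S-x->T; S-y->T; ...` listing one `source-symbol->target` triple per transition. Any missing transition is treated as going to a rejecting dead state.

States q0..q3 record the length of the longest prefix of `1011` that matches the current input suffix. Reaching q4 means `1011` has been seen, and we stay there forever. Accept from q4.
A 5-state machine:
        0   1  
>  q0   q0  q1 
   q1   q2  q1 
   q2   q0  q3 
   q3   q2  q4 
 * q4   q4  q4 
(> = start, * = accepting)

start=q0; accept=q4; q0-0->q0; q0-1->q1; q1-0->q2; q1-1->q1; q2-0->q0; q2-1->q3; q3-0->q2; q3-1->q4; q4-0->q4; q4-1->q4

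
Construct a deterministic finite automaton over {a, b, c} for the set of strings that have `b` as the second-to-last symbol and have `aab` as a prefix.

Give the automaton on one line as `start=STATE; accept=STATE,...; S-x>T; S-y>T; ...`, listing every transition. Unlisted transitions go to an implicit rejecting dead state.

start=S0; accept=S15,S16,S17; S0-a>S1; S0-b>S2; S0-c>S3; S1-a>S4; S1-b>S5; S1-c>S6; S2-a>S7; S2-b>S8; S2-c>S9; S3-a>S10; S3-b>S11; S3-c>S12; S4-a>S13; S4-b>S14; S4-c>S6; S5-a>S7; S5-b>S8; S5-c>S9; S6-a>S10; S6-b>S11; S6-c>S12; S7-a>S13; S7-b>S5; S7-c>S6; S8-a>S7; S8-b>S8; S8-c>S9; S9-a>S10; S9-b>S11; S9-c>S12; S10-a>S13; S10-b>S5; S10-c>S6; S11-a>S7; S11-b>S8; S11-c>S9; S12-a>S10; S12-b>S11; S12-c>S12; S13-a>S13; S13-b>S5; S13-c>S6; S14-a>S15; S14-b>S16; S14-c>S17; S15-a>S18; S15-b>S14; S15-c>S19; S16-a>S15; S16-b>S16; S16-c>S17; S17-a>S20; S17-b>S21; S17-c>S22; S18-a>S18; S18-b>S14; S18-c>S19; S19-a>S20; S19-b>S21; S19-c>S22; S20-a>S18; S20-b>S14; S20-c>S19; S21-a>S15; S21-b>S16; S21-c>S17; S22-a>S20; S22-b>S21; S22-c>S22

Run two small machines in parallel and take their product. One (13 states) tracks the last 2 symbols read; the other (5 states) tracks whether the input so far still matches the prefix `aab`. Each combined state is a pair, one component from each; accept when both components accept.
23 states suffice.
          a    b    c  
>  S0     S1   S2   S3 
   S1     S4   S5   S6 
   S2     S7   S8   S9 
   S3    S10  S11  S12 
   S4    S13  S14   S6 
   S5     S7   S8   S9 
   S6    S10  S11  S12 
   S7    S13   S5   S6 
   S8     S7   S8   S9 
   S9    S10  S11  S12 
   S10   S13   S5   S6 
   S11    S7   S8   S9 
   S12   S10  S11  S12 
   S13   S13   S5   S6 
   S14   S15  S16  S17 
 * S15   S18  S14  S19 
 * S16   S15  S16  S17 
 * S17   S20  S21  S22 
   S18   S18  S14  S19 
   S19   S20  S21  S22 
   S20   S18  S14  S19 
   S21   S15  S16  S17 
   S22   S20  S21  S22 
(> = start, * = accepting)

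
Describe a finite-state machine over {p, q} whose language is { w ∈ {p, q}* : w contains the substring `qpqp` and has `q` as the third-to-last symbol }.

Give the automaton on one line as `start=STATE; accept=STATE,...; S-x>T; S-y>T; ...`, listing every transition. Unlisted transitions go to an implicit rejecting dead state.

Build one automaton per condition and run them in lockstep. The first has 5 states tracking whether and how much of `qpqp` has been seen; the second has 15 states tracking the last 3 symbols read. A product state is a pair (one from each), accepting exactly when both do. After merging equivalent states the machine shrinks.
A 12-state machine:
       p  q 
>  A   A  B 
   B   C  B 
   C   A  D 
   D   E  B 
   E   F  G 
 * F   H  I 
 * G   E  J 
   H   H  I 
   I   E  J 
   J   K  L 
 * K   F  G 
 * L   K  L 
(> = start, * = accepting)

start=A; accept=F,G,K,L; A-p>A; A-q>B; B-p>C; B-q>B; C-p>A; C-q>D; D-p>E; D-q>B; E-p>F; E-q>G; F-p>H; F-q>I; G-p>E; G-q>J; H-p>H; H-q>I; I-p>E; I-q>J; J-p>K; J-q>L; K-p>F; K-q>G; L-p>K; L-q>L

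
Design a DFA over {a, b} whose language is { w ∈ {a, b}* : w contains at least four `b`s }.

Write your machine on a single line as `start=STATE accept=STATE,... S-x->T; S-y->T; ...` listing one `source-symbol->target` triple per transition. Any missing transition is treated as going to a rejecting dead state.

Only the number of `b`s matters, and only up to 5. Make a chain q0 → q1 → q2 → q3 → q4 → q5 advanced by each `b` (with q5 absorbing); every other symbol self-loops. The accepting set is {q4, q5}.
        a   b  
>  q0   q0  q1 
   q1   q1  q2 
   q2   q2  q3 
   q3   q3  q4 
 * q4   q4  q5 
 * q5   q5  q5 
(> = start, * = accepting)

start=q0; accept=q4,q5; q0-a->q0; q0-b->q1; q1-a->q1; q1-b->q2; q2-a->q2; q2-b->q3; q3-a->q3; q3-b->q4; q4-a->q4; q4-b->q5; q5-a->q5; q5-b->q5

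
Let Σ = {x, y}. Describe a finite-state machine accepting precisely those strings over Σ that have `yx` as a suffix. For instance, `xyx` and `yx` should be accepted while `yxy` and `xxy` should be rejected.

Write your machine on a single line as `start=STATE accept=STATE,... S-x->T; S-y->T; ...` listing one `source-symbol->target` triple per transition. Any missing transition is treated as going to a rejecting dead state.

start=q0; accept=q2; q0-x->q0; q0-y->q1; q1-x->q2; q1-y->q1; q2-x->q0; q2-y->q1

Remember how much of `yx` the current input suffix matches. State q0 means no match yet; q1 means the last symbol is `y`; q2 means the last 2 symbols are `yx`. Only q2 accepts. On a mismatch, fall back to the longest proper suffix that is still a prefix of `yx`.
A 3-state machine:
        x   y  
>  q0   q0  q1 
   q1   q2  q1 
 * q2   q0  q1 
(> = start, * = accepting)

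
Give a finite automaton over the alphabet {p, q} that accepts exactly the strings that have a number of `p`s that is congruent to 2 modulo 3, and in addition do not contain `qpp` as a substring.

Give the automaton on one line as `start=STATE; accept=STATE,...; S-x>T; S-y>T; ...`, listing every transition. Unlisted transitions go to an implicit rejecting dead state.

Run two small machines in parallel and take their product. The first has 3 states tracking the count of `p`s modulo 3; the second has 4 states tracking partial matches of the forbidden pattern `qpp`. A product state is a pair (one from each), accepting exactly when both do. Equivalent product states are then merged.
With 10 states:
        p   q  
>  S0   S1  S2 
   S1   S3  S4 
   S2   S5  S2 
 * S3   S0  S6 
   S4   S7  S4 
   S5   S8  S4 
 * S6   S9  S6 
 * S7   S8  S6 
   S8   S8  S8 
   S9   S8  S2 
(> = start, * = accepting)

start=S0; accept=S3,S6,S7; S0-p>S1; S0-q>S2; S1-p>S3; S1-q>S4; S2-p>S5; S2-q>S2; S3-p>S0; S3-q>S6; S4-p>S7; S4-q>S4; S5-p>S8; S5-q>S4; S6-p>S9; S6-q>S6; S7-p>S8; S7-q>S6; S8-p>S8; S8-q>S8; S9-p>S8; S9-q>S2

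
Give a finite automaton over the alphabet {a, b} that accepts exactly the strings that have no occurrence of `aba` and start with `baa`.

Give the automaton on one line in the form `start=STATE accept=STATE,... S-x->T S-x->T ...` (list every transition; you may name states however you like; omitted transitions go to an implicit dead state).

start=S0 accept=S7,S8,S10 S0-a->S1 S0-b->S2 S1-a->S1 S1-b->S3 S2-a->S4 S2-b->S5 S3-a->S6 S3-b->S5 S4-a->S7 S4-b->S3 S5-a->S1 S5-b->S5 S6-a->S6 S6-b->S6 S7-a->S7 S7-b->S8 S8-a->S9 S8-b->S10 S9-a->S9 S9-b->S9 S10-a->S7 S10-b->S10

Handle the two conditions separately and then intersect. The first has 4 states tracking partial matches of the forbidden pattern `aba`; the second has 5 states tracking whether the input so far still matches the prefix `baa`. A product state is a pair (one from each), accepting exactly when both do.
An 11-state machine:
          a    b  
>  S0     S1   S2 
   S1     S1   S3 
   S2     S4   S5 
   S3     S6   S5 
   S4     S7   S3 
   S5     S1   S5 
   S6     S6   S6 
 * S7     S7   S8 
 * S8     S9  S10 
   S9     S9   S9 
 * S10    S7  S10 
(> = start, * = accepting)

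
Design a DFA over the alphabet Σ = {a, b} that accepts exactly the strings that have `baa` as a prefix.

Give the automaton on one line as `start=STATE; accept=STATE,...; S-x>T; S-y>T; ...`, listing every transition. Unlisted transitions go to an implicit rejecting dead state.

start=q0; accept=q3; q0-a>q4; q0-b>q1; q1-a>q2; q1-b>q4; q2-a>q3; q2-b>q4; q3-a>q3; q3-b>q3; q4-a>q4; q4-b>q4

Walk along `baa` while the input agrees: from q0 take `b` to q1, and so on. Any deviation drops to the rejecting sink q4. Once q3 is reached the prefix is confirmed and every continuation is accepted.
With 5 states:
        a   b  
>  q0   q4  q1 
   q1   q2  q4 
   q2   q3  q4 
 * q3   q3  q3 
   q4   q4  q4 
(> = start, * = accepting)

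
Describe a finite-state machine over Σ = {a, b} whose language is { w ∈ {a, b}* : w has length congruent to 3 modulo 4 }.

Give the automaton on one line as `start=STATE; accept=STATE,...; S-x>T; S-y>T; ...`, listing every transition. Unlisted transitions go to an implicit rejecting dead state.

Only the length mod 4 matters, so use a 4-cycle: from any state, every input symbol moves to the next state, wrapping s3 back to s0. Mark s3 accepting.
        a   b  
>  s0   s1  s1 
   s1   s2  s2 
   s2   s3  s3 
 * s3   s0  s0 
(> = start, * = accepting)

start=s0; accept=s3; s0-a>s1; s0-b>s1; s1-a>s2; s1-b>s2; s2-a>s3; s2-b>s3; s3-a>s0; s3-b>s0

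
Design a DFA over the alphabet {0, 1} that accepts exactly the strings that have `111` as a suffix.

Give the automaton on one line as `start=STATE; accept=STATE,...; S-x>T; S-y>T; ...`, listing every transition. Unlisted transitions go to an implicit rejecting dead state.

start=q0; accept=q3; q0-0>q0; q0-1>q1; q1-0>q0; q1-1>q2; q2-0>q0; q2-1>q3; q3-0>q0; q3-1>q3

Remember how much of `111` the current input suffix matches. State q0 means no match yet; q1 means the last symbol is `1`; q2 means the last 2 symbols are `11`; q3 means the last 3 symbols are `111`. Only q3 accepts. On a mismatch, fall back to the longest proper suffix that is still a prefix of `111`.
With 4 states:
        0   1  
>  q0   q0  q1 
   q1   q0  q2 
   q2   q0  q3 
 * q3   q0  q3 
(> = start, * = accepting)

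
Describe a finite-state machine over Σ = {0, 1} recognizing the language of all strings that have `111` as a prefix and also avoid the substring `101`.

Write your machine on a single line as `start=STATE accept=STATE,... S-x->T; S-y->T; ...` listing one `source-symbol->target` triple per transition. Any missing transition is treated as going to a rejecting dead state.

Handle the two conditions separately and then intersect. One (5 states) tracks whether the input so far still matches the prefix `111`; the other (4 states) tracks partial matches of the forbidden pattern `101`. Each combined state is a pair, one component from each; accept when both components accept.
          0    1  
>  S0     S1   S2 
   S1     S1   S3 
   S2     S4   S5 
   S3     S4   S3 
   S4     S1   S6 
   S5     S4   S7 
   S6     S6   S6 
 * S7     S8   S7 
 * S8     S9  S10 
 * S9     S9   S7 
   S10   S10  S10 
(> = start, * = accepting)

start=S0; accept=S7,S8,S9; S0-0->S1; S0-1->S2; S1-0->S1; S1-1->S3; S2-0->S4; S2-1->S5; S3-0->S4; S3-1->S3; S4-0->S1; S4-1->S6; S5-0->S4; S5-1->S7; S6-0->S6; S6-1->S6; S7-0->S8; S7-1->S7; S8-0->S9; S8-1->S10; S9-0->S9; S9-1->S7; S10-0->S10; S10-1->S10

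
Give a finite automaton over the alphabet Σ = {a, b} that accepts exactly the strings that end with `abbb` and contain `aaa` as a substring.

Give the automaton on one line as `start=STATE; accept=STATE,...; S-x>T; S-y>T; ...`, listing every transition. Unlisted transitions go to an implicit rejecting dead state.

Handle the two conditions separately and then intersect. The first has 5 states tracking how much of the suffix `abbb` has currently been matched; the second has 4 states tracking whether and how much of `aaa` has been seen. A product state is a pair (one from each), accepting exactly when both do. After merging equivalent states the machine shrinks.
8 states suffice.
        a   b  
>  s0   s1  s0 
   s1   s2  s0 
   s2   s3  s0 
   s3   s3  s4 
   s4   s3  s5 
   s5   s3  s6 
 * s6   s3  s7 
   s7   s3  s7 
(> = start, * = accepting)

start=s0; accept=s6; s0-a>s1; s0-b>s0; s1-a>s2; s1-b>s0; s2-a>s3; s2-b>s0; s3-a>s3; s3-b>s4; s4-a>s3; s4-b>s5; s5-a>s3; s5-b>s6; s6-a>s3; s6-b>s7; s7-a>s3; s7-b>s7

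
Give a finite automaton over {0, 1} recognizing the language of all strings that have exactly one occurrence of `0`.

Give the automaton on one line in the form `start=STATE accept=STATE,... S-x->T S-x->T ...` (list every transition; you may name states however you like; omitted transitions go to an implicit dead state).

start=s0 accept=s1 s0-0->s1 s0-1->s0 s1-0->s2 s1-1->s1 s2-0->s2 s2-1->s2

Only the number of `0`s matters, and only up to 2. Make a chain s0 → s1 → s2 advanced by each `0` (with s2 absorbing); every other symbol self-loops. The accepting set is {s1}.
With 3 states:
        0   1  
>  s0   s1  s0 
 * s1   s2  s1 
   s2   s2  s2 
(> = start, * = accepting)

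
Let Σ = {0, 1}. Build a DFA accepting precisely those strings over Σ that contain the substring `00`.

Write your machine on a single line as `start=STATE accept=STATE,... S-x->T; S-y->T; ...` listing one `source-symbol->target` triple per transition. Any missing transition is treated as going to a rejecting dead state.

States A..B record the length of the longest prefix of `00` that matches the current input suffix. Reaching C means `00` has been seen, and we stay there forever. Accept from C.
3 states suffice.
       0  1 
>  A   B  A 
   B   C  A 
 * C   C  C 
(> = start, * = accepting)

start=A; accept=C; A-0->B; A-1->A; B-0->C; B-1->A; C-0->C; C-1->C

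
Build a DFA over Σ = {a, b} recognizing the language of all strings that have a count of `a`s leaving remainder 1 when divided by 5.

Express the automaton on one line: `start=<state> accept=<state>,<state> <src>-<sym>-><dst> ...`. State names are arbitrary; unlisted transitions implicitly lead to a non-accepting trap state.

start=q0 accept=q1 q0-a->q1 q0-b->q0 q1-a->q2 q1-b->q1 q2-a->q3 q2-b->q2 q3-a->q4 q3-b->q3 q4-a->q0 q4-b->q4

The only thing that matters is how many `a`s have appeared, reduced mod 5. Use one state per residue: q0 for 0, …, q4 for 4. Reading `a` moves to the next residue; anything else stays put. q1 is accepting.
        a   b  
>  q0   q1  q0 
 * q1   q2  q1 
   q2   q3  q2 
   q3   q4  q3 
   q4   q0  q4 
(> = start, * = accepting)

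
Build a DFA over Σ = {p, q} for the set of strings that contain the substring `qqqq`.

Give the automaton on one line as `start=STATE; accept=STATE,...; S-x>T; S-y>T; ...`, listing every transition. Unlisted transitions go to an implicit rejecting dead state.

start=s0; accept=s4; s0-p>s0; s0-q>s1; s1-p>s0; s1-q>s2; s2-p>s0; s2-q>s3; s3-p>s0; s3-q>s4; s4-p>s4; s4-q>s4

States s0..s3 record the length of the longest prefix of `qqqq` that matches the current input suffix. Reaching s4 means `qqqq` has been seen, and we stay there forever. Accept from s4.
A 5-state machine:
        p   q  
>  s0   s0  s1 
   s1   s0  s2 
   s2   s0  s3 
   s3   s0  s4 
 * s4   s4  s4 
(> = start, * = accepting)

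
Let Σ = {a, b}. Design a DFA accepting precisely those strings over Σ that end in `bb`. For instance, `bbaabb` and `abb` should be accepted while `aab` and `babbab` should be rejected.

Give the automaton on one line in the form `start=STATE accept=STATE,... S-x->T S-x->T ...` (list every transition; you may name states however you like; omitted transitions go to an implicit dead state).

start=q0 accept=q2 q0-a->q0 q0-b->q1 q1-a->q0 q1-b->q2 q2-a->q0 q2-b->q2

Remember how much of `bb` the current input suffix matches. State q0 means no match yet; q1 means the last symbol is `b`; q2 means the last 2 symbols are `bb`. Only q2 accepts. On a mismatch, fall back to the longest proper suffix that is still a prefix of `bb`.
A 3-state machine:
        a   b  
>  q0   q0  q1 
   q1   q0  q2 
 * q2   q0  q2 
(> = start, * = accepting)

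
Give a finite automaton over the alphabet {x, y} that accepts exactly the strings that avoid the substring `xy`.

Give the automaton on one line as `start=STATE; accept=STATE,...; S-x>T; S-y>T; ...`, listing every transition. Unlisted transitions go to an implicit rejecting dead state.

This is the complement of 'contains `xy`'. Use the same substring-matching states — S0 through S2 holding how much of `xy` has just been matched — but flip the accepting set: everything except the trap S2 accepts.
With 3 states:
        x   y  
>* S0   S1  S0 
 * S1   S1  S2 
   S2   S2  S2 
(> = start, * = accepting)

start=S0; accept=S0,S1; S0-x>S1; S0-y>S0; S1-x>S1; S1-y>S2; S2-x>S2; S2-y>S2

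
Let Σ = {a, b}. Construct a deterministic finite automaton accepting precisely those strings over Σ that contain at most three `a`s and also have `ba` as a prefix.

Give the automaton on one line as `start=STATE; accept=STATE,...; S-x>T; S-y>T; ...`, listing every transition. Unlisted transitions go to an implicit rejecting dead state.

Handle the two conditions separately and then intersect. The first has 5 states tracking the count of `a`s, saturating at 4; the second has 4 states tracking whether the input so far still matches the prefix `ba`. A product state is a pair (one from each), accepting exactly when both do.
          a    b  
>  s0     s1   s2 
   s1     s3   s1 
   s2     s4   s5 
   s3     s6   s3 
 * s4     s7   s4 
   s5     s1   s5 
   s6     s8   s6 
 * s7     s9   s7 
   s8     s8   s8 
 * s9    s10   s9 
   s10   s10  s10 
(> = start, * = accepting)

start=s0; accept=s4,s7,s9; s0-a>s1; s0-b>s2; s1-a>s3; s1-b>s1; s2-a>s4; s2-b>s5; s3-a>s6; s3-b>s3; s4-a>s7; s4-b>s4; s5-a>s1; s5-b>s5; s6-a>s8; s6-b>s6; s7-a>s9; s7-b>s7; s8-a>s8; s8-b>s8; s9-a>s10; s9-b>s9; s10-a>s10; s10-b>s10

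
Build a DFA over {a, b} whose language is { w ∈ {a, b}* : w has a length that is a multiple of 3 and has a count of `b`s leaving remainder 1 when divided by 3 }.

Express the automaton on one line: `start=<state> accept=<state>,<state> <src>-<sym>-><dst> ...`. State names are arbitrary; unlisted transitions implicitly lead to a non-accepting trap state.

Handle the two conditions separately and then intersect. The first has 3 states tracking the input length modulo 3; the second has 3 states tracking the count of `b`s modulo 3. A product state is a pair (one from each), accepting exactly when both do.
        a   b  
>  S0   S1  S2 
   S1   S3  S4 
   S2   S4  S5 
   S3   S0  S6 
   S4   S6  S7 
   S5   S7  S0 
 * S6   S2  S8 
   S7   S8  S1 
   S8   S5  S3 
(> = start, * = accepting)

start=S0 accept=S6 S0-a->S1 S0-b->S2 S1-a->S3 S1-b->S4 S2-a->S4 S2-b->S5 S3-a->S0 S3-b->S6 S4-a->S6 S4-b->S7 S5-a->S7 S5-b->S0 S6-a->S2 S6-b->S8 S7-a->S8 S7-b->S1 S8-a->S5 S8-b->S3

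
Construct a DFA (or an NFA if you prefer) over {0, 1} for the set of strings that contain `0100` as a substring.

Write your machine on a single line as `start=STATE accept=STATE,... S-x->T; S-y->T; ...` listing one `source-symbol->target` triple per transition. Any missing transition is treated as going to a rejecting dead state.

start=s0; accept=s4; s0-0->s1; s0-1->s0; s1-0->s1; s1-1->s2; s2-0->s3; s2-1->s0; s3-0->s4; s3-1->s2; s4-0->s4; s4-1->s4

Track how much of `0100` has been matched so far: state s0 is no progress, s4 is the absorbing accept state reached once `0100` has occurred. Intermediate states record partial matches; on a mismatch, fall back to the longest reusable overlap.
With 5 states:
        0   1  
>  s0   s1  s0 
   s1   s1  s2 
   s2   s3  s0 
   s3   s4  s2 
 * s4   s4  s4 
(> = start, * = accepting)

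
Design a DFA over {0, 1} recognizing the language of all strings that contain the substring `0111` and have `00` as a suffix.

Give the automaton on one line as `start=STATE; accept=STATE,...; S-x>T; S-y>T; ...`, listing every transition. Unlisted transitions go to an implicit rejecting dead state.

start=A; accept=G; A-0>B; A-1>A; B-0>B; B-1>C; C-0>B; C-1>D; D-0>B; D-1>E; E-0>F; E-1>E; F-0>G; F-1>E; G-0>G; G-1>E

Handle the two conditions separately and then intersect. One (5 states) tracks whether and how much of `0111` has been seen; the other (3 states) tracks how much of the suffix `00` has currently been matched. Each combined state is a pair, one component from each; accept when both components accept. Minimizing collapses redundant product states.
A 7-state machine:
       0  1 
>  A   B  A 
   B   B  C 
   C   B  D 
   D   B  E 
   E   F  E 
   F   G  E 
 * G   G  E 
(> = start, * = accepting)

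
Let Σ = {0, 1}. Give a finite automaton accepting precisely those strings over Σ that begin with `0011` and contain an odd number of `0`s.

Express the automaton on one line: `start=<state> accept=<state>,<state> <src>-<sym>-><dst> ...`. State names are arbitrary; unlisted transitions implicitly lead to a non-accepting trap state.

Run two small machines in parallel and take their product. The first has 6 states tracking whether the input so far still matches the prefix `0011`; the second has 2 states tracking the count of `0`s modulo 2. A product state is a pair (one from each), accepting exactly when both do.
With 8 states:
        0   1  
>  s0   s1  s2 
   s1   s3  s4 
   s2   s4  s2 
   s3   s4  s5 
   s4   s2  s4 
   s5   s4  s6 
   s6   s7  s6 
 * s7   s6  s7 
(> = start, * = accepting)

start=s0 accept=s7 s0-0->s1 s0-1->s2 s1-0->s3 s1-1->s4 s2-0->s4 s2-1->s2 s3-0->s4 s3-1->s5 s4-0->s2 s4-1->s4 s5-0->s4 s5-1->s6 s6-0->s7 s6-1->s6 s7-0->s6 s7-1->s7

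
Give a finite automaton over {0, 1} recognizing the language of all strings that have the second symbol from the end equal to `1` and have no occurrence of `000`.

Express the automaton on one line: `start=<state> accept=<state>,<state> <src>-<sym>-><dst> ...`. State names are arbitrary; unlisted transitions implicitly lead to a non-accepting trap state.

start=s0 accept=s5,s6 s0-0->s1 s0-1->s2 s1-0->s3 s1-1->s4 s2-0->s5 s2-1->s6 s3-0->s7 s3-1->s4 s4-0->s5 s4-1->s6 s5-0->s3 s5-1->s4 s6-0->s5 s6-1->s6 s7-0->s7 s7-1->s8 s8-0->s9 s8-1->s10 s9-0->s7 s9-1->s8 s10-0->s9 s10-1->s10

Handle the two conditions separately and then intersect. One (7 states) tracks the last 2 symbols read; the other (4 states) tracks partial matches of the forbidden pattern `000`. Each combined state is a pair, one component from each; accept when both components accept.
11 states suffice.
          0    1  
>  s0     s1   s2 
   s1     s3   s4 
   s2     s5   s6 
   s3     s7   s4 
   s4     s5   s6 
 * s5     s3   s4 
 * s6     s5   s6 
   s7     s7   s8 
   s8     s9  s10 
   s9     s7   s8 
   s10    s9  s10 
(> = start, * = accepting)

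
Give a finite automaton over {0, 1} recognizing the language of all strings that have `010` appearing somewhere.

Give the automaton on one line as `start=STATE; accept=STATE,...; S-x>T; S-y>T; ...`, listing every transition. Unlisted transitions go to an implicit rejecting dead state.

States A..C record the length of the longest prefix of `010` that matches the current input suffix. Reaching D means `010` has been seen, and we stay there forever. Accept from D.
With 4 states:
       0  1 
>  A   B  A 
   B   B  C 
   C   D  A 
 * D   D  D 
(> = start, * = accepting)

start=A; accept=D; A-0>B; A-1>A; B-0>B; B-1>C; C-0>D; C-1>A; D-0>D; D-1>D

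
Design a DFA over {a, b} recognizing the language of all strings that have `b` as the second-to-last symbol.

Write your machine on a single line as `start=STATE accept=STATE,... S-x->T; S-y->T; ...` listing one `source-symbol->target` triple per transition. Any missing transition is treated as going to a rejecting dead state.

Because acceptance depends on a position counted from the end, the machine has to buffer the most recent 2 symbols. Make each state the string of the last up-to-2 symbols read; on input `x` shift the window left and append `x`. Accept when the buffered window has length 2 and begins with `b`.
7 states suffice.
        a   b  
>  s0   s1  s2 
   s1   s3  s4 
   s2   s5  s6 
   s3   s3  s4 
   s4   s5  s6 
 * s5   s3  s4 
 * s6   s5  s6 
(> = start, * = accepting)

start=s0; accept=s5,s6; s0-a->s1; s0-b->s2; s1-a->s3; s1-b->s4; s2-a->s5; s2-b->s6; s3-a->s3; s3-b->s4; s4-a->s5; s4-b->s6; s5-a->s3; s5-b->s4; s6-a->s5; s6-b->s6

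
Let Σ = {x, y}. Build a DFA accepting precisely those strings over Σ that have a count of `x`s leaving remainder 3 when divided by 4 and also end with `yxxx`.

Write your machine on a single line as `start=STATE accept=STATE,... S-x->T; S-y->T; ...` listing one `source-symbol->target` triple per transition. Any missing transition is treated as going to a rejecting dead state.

Run two small machines in parallel and take their product. The first has 4 states tracking the count of `x`s modulo 4; the second has 5 states tracking how much of the suffix `yxxx` has currently been matched. A product state is a pair (one from each), accepting exactly when both do. After merging equivalent states the machine shrinks.
        x   y  
>  s0   s1  s2 
   s1   s3  s1 
   s2   s4  s2 
   s3   s5  s3 
   s4   s6  s1 
   s5   s0  s5 
   s6   s7  s3 
 * s7   s0  s5 
(> = start, * = accepting)

start=s0; accept=s7; s0-x->s1; s0-y->s2; s1-x->s3; s1-y->s1; s2-x->s4; s2-y->s2; s3-x->s5; s3-y->s3; s4-x->s6; s4-y->s1; s5-x->s0; s5-y->s5; s6-x->s7; s6-y->s3; s7-x->s0; s7-y->s5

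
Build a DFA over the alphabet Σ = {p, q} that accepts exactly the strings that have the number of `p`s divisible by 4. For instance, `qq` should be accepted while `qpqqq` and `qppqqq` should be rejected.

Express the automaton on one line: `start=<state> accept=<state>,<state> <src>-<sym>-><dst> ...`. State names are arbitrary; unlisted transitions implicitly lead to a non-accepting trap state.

Keep the running count of `p`s modulo 4: each `p` advances along the cycle S0 → S1 → S2 → S3 → S0 while other symbols loop. Accept at S0.
4 states suffice.
        p   q  
>* S0   S1  S0 
   S1   S2  S1 
   S2   S3  S2 
   S3   S0  S3 
(> = start, * = accepting)

start=S0 accept=S0 S0-p->S1 S0-q->S0 S1-p->S2 S1-q->S1 S2-p->S3 S2-q->S2 S3-p->S0 S3-q->S3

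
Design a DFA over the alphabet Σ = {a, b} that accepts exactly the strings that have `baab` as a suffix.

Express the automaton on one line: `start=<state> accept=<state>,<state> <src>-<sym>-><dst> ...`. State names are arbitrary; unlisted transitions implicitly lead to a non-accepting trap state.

start=s0 accept=s4 s0-a->s0 s0-b->s1 s1-a->s2 s1-b->s1 s2-a->s3 s2-b->s1 s3-a->s0 s3-b->s4 s4-a->s2 s4-b->s1

Let each state record the length of the longest suffix of the input read so far that is also a prefix of `baab`. s1 means the last symbol is `b`; s2 means the last 2 symbols are `ba`; s3 means the last 3 symbols are `baa`; s4 means the last 4 symbols are `baab`. Accept only at s4, where the string currently ends in `baab`.
A 5-state machine:
        a   b  
>  s0   s0  s1 
   s1   s2  s1 
   s2   s3  s1 
   s3   s0  s4 
 * s4   s2  s1 
(> = start, * = accepting)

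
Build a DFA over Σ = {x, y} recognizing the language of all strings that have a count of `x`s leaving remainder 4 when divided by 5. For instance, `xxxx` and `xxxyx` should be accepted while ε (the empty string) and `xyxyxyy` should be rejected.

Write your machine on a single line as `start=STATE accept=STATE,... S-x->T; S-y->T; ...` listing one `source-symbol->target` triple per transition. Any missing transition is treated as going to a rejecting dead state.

start=s0; accept=s4; s0-x->s1; s0-y->s0; s1-x->s2; s1-y->s1; s2-x->s3; s2-y->s2; s3-x->s4; s3-y->s3; s4-x->s0; s4-y->s4

The only thing that matters is how many `x`s have appeared, reduced mod 5. Use one state per residue: s0 for 0, …, s4 for 4. Reading `x` moves to the next residue; anything else stays put. s4 is accepting.
With 5 states:
        x   y  
>  s0   s1  s0 
   s1   s2  s1 
   s2   s3  s2 
   s3   s4  s3 
 * s4   s0  s4 
(> = start, * = accepting)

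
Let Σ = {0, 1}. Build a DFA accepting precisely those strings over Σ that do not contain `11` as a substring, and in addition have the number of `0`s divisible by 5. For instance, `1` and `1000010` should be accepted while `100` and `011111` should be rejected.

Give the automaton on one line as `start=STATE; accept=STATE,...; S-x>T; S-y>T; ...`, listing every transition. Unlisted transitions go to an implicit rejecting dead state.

start=s0; accept=s0,s2; s0-0>s1; s0-1>s2; s1-0>s3; s1-1>s4; s2-0>s1; s2-1>s5; s3-0>s6; s3-1>s7; s4-0>s3; s4-1>s8; s5-0>s8; s5-1>s5; s6-0>s9; s6-1>s10; s7-0>s6; s7-1>s11; s8-0>s11; s8-1>s8; s9-0>s0; s9-1>s12; s10-0>s9; s10-1>s13; s11-0>s13; s11-1>s11; s12-0>s0; s12-1>s14; s13-0>s14; s13-1>s13; s14-0>s5; s14-1>s14

Handle the two conditions separately and then intersect. The first has 3 states tracking partial matches of the forbidden pattern `11`; the second has 5 states tracking the count of `0`s modulo 5. A product state is a pair (one from each), accepting exactly when both do.
With 15 states:
          0    1  
>* s0     s1   s2 
   s1     s3   s4 
 * s2     s1   s5 
   s3     s6   s7 
   s4     s3   s8 
   s5     s8   s5 
   s6     s9  s10 
   s7     s6  s11 
   s8    s11   s8 
   s9     s0  s12 
   s10    s9  s13 
   s11   s13  s11 
   s12    s0  s14 
   s13   s14  s13 
   s14    s5  s14 
(> = start, * = accepting)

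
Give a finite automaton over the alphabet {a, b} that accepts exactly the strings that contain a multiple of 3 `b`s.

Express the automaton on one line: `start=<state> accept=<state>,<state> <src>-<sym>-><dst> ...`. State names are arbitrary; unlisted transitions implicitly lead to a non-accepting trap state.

Keep the running count of `b`s modulo 3: each `b` advances along the cycle q0 → q1 → q2 → q0 while other symbols loop. Accept at q0.
        a   b  
>* q0   q0  q1 
   q1   q1  q2 
   q2   q2  q0 
(> = start, * = accepting)

start=q0 accept=q0 q0-a->q0 q0-b->q1 q1-a->q1 q1-b->q2 q2-a->q2 q2-b->q0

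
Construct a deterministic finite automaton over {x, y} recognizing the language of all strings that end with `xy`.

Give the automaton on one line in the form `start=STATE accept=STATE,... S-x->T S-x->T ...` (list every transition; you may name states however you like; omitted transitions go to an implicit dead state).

Let each state record the length of the longest suffix of the input read so far that is also a prefix of `xy`. q1 means the last symbol is `x`; q2 means the last 2 symbols are `xy`. Accept only at q2, where the string currently ends in `xy`.
A 3-state machine:
        x   y  
>  q0   q1  q0 
   q1   q1  q2 
 * q2   q1  q0 
(> = start, * = accepting)

start=q0 accept=q2 q0-x->q1 q0-y->q0 q1-x->q1 q1-y->q2 q2-x->q1 q2-y->q0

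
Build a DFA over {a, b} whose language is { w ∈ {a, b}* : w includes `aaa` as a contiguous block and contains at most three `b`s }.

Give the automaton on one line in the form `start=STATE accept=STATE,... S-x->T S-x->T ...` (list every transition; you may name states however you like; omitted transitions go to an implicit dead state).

start=q0 accept=q6,q10,q14,q16 q0-a->q1 q0-b->q2 q1-a->q3 q1-b->q2 q2-a->q4 q2-b->q5 q3-a->q6 q3-b->q2 q4-a->q7 q4-b->q5 q5-a->q8 q5-b->q9 q6-a->q6 q6-b->q10 q7-a->q10 q7-b->q5 q8-a->q11 q8-b->q9 q9-a->q12 q9-b->q13 q10-a->q10 q10-b->q14 q11-a->q14 q11-b->q9 q12-a->q15 q12-b->q13 q13-a->q13 q13-b->q13 q14-a->q14 q14-b->q16 q15-a->q16 q15-b->q13 q16-a->q16 q16-b->q13

Handle the two conditions separately and then intersect. The first has 4 states tracking whether and how much of `aaa` has been seen; the second has 5 states tracking the count of `b`s, saturating at 4. A product state is a pair (one from each), accepting exactly when both do. Minimizing collapses redundant product states.
A 17-state machine:
          a    b  
>  q0     q1   q2 
   q1     q3   q2 
   q2     q4   q5 
   q3     q6   q2 
   q4     q7   q5 
   q5     q8   q9 
 * q6     q6  q10 
   q7    q10   q5 
   q8    q11   q9 
   q9    q12  q13 
 * q10   q10  q14 
   q11   q14   q9 
   q12   q15  q13 
   q13   q13  q13 
 * q14   q14  q16 
   q15   q16  q13 
 * q16   q16  q13 
(> = start, * = accepting)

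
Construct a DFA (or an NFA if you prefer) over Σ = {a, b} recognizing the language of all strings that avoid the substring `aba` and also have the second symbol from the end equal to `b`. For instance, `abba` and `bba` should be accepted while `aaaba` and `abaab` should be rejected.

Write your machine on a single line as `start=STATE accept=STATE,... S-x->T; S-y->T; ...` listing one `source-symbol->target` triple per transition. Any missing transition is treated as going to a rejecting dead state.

start=S0; accept=S4,S5; S0-a->S1; S0-b->S2; S1-a->S1; S1-b->S3; S2-a->S4; S2-b->S5; S3-a->S6; S3-b->S5; S4-a->S1; S4-b->S3; S5-a->S4; S5-b->S5; S6-a->S6; S6-b->S6

Run two small machines in parallel and take their product. One (4 states) tracks partial matches of the forbidden pattern `aba`; the other (7 states) tracks the last 2 symbols read. Each combined state is a pair, one component from each; accept when both components accept. After merging equivalent states the machine shrinks.
A 7-state machine:
        a   b  
>  S0   S1  S2 
   S1   S1  S3 
   S2   S4  S5 
   S3   S6  S5 
 * S4   S1  S3 
 * S5   S4  S5 
   S6   S6  S6 
(> = start, * = accepting)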